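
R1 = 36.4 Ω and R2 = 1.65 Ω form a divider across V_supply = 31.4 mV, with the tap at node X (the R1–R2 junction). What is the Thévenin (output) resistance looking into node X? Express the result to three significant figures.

R_th ≈ 1.58 Ω

Looking into X with the source shorted: R_th = R1·R2/(R1+R2) = 36.40 × 1.65/38.05 = 1.578 Ω.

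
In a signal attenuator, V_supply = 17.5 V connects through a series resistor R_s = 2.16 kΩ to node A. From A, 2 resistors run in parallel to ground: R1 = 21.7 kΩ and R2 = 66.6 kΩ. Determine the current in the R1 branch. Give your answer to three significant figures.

Equivalent of the parallel group: R_p = 16.37 kΩ.
V_A = 17.5 × 16.37/18.53 = 15.46 V.
I(R1) = V_A / R1 = 15.46/21.7 = 0.7124 mA.

I ≈ 0.712 mA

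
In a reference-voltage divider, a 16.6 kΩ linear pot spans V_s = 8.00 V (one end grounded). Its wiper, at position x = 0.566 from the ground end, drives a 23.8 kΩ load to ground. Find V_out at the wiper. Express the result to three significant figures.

V_out ≈ 3.87 V

The pot divides into 7.204 kΩ above the wiper and 9.396 kΩ below.
Lower segment in parallel with the load: 9.396 ‖ 23.8 = 6.736 kΩ.
Then V_out = V_s · 6.736/(7.204 + 6.736) = 3.866 V.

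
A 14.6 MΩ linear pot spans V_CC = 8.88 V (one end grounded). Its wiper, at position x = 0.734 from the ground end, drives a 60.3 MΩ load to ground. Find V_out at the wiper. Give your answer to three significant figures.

V_out ≈ 6.22 V

Split the track: R_lower = x·R_p = 10.72 MΩ, R_upper = (1−x)·R_p = 3.884 MΩ.
Lower segment in parallel with the load: 10.72 ‖ 60.3 = 9.099 MΩ.
Loaded-divider output: V_out = 8.88 × 0.7009 = 6.224 V.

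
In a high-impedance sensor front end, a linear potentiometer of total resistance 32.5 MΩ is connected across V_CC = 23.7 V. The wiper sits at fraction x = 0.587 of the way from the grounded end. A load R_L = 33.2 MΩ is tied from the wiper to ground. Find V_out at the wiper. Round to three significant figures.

V_out ≈ 11.2 V

The pot divides into 13.42 MΩ above the wiper and 19.08 MΩ below.
Lower segment in parallel with the load: 19.08 ‖ 33.2 = 12.12 MΩ.
V_out = 23.7 × 12.12/(13.42 + 12.12) = 11.24 V.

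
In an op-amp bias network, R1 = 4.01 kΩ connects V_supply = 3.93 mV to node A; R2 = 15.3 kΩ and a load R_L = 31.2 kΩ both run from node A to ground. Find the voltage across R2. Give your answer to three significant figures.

First combine the lower leg with the load: R2 ‖ R_L = 10.27 kΩ.
Voltage divider with the loaded lower leg: V_out = 3.93 × 10.27/(4.01 + 10.27) = 3.93 × 0.7191 = 2.826 mV.

V_out ≈ 2.83 mV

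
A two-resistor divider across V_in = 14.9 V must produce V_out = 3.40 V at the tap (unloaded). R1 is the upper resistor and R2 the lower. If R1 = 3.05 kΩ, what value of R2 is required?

Required fraction k = V_out/V_in = 0.2282.
R2 = R1 · 0.2282/(1 − 0.2282) = 0.9017 kΩ.

R2 ≈ 0.902 kΩ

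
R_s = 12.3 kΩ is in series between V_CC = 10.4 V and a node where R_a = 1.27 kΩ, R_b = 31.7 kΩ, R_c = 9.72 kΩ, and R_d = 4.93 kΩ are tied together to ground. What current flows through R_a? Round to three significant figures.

I ≈ 0.552 mA

Equivalent of the parallel group: R_p = 0.8892 kΩ.
Node voltage V_A = V_CC · R_p/(R_s + R_p) = 10.4 × 0.06742 = 0.7011 V.
Branch current I = V_A/R_a = 0.7011/1.27 = 0.5521 mA.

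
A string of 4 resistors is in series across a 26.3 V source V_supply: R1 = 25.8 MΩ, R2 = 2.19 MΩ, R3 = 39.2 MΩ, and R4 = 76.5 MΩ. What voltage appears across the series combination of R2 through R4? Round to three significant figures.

V ≈ 21.6 V

ΣR = 25.8 + 2.19 + 39.2 + 76.5 = 143.7 MΩ.
R_{R2..R4} = 2.19 + 39.2 + 76.5 = 117.9 MΩ.
By the voltage-divider rule, V = 26.3 × 117.9/143.7 = 21.58 V.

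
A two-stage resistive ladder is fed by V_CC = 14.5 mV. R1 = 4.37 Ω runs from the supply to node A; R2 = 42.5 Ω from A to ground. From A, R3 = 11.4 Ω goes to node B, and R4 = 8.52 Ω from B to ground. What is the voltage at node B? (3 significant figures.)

Looking into the second stage from A: R3 + R4 = 19.92 Ω appears in parallel with R2.
Effective lower resistance at A: R2 ‖ 19.92 = 13.56 Ω.
So V_A = 14.5 × 0.7563 = 10.97 mV.
V_B = V_A × 0.4277 = 4.691 mV.

V_B ≈ 4.69 mV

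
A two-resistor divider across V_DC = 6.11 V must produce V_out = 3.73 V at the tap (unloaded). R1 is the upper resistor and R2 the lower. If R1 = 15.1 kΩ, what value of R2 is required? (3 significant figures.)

R2 ≈ 23.7 kΩ

V_out/V_DC = R2/(R1+R2) = 0.6105.
R2 = R1 · 0.6105/(1 − 0.6105) = 23.67 kΩ.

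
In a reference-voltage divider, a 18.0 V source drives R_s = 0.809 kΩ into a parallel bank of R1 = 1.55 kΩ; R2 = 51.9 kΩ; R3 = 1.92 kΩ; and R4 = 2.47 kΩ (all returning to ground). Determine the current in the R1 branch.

Combine the parallel branches: R_p = (1/1.55 + 1/51.9 + 1/1.92 + 1/2.47)⁻¹ = 0.6289 kΩ.
V_A by voltage divider: V_A = 18.0 × 0.6289/(0.809 + 0.6289) = 7.873 V.
I(R1) = V_A / R1 = 7.873/1.55 = 5.079 mA.

I ≈ 5.08 mA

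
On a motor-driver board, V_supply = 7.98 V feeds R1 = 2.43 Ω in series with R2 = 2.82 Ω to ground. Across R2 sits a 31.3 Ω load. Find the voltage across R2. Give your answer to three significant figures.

R2 ‖ R_L = (2.82 × 31.3)/(2.82 + 31.3) = 2.587 Ω.
Voltage divider with the loaded lower leg: V_out = 7.98 × 2.587/(2.43 + 2.587) = 7.98 × 0.5156 = 4.115 V.

V_out ≈ 4.11 V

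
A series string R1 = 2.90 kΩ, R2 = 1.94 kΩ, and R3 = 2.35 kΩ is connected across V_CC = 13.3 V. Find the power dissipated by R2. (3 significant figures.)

Series current I = V_CC/ΣR = 13.3/7.190 = 1.850 mA.
V(R2) = I·R = 3.589 V; P = V·I = 3.589 × 1.850 = 6.638 mW.

P ≈ 6.64 mW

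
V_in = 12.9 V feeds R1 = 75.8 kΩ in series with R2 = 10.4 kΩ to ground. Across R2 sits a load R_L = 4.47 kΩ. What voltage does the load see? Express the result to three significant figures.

V_out ≈ 0.511 V

R2 ‖ R_L = (10.4 × 4.47)/(10.4 + 4.47) = 3.126 kΩ.
Then V_out = V_in · R2'/(R1 + R2') = 12.9 × 3.126/78.93 = 0.5110 V.
(Unloaded it would be 1.56 V; the load pulls it down.)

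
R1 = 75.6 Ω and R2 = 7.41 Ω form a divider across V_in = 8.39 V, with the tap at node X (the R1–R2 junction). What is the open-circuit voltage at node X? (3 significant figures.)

With X open, the divider is unloaded: V_th = 8.39 × 7.41/83.01 = 0.7489 V.

V_th ≈ 0.749 V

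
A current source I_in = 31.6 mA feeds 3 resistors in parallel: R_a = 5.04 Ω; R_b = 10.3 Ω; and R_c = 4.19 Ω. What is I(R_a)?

I ≈ 11.7 mA

ΣG = 1/5.04 + 1/10.3 + 1/4.19 = 0.5342.
R_a takes the fraction G_k/ΣG = 0.1984/0.5342 = 0.3714, so I = 31.6 × 0.3714 = 11.74 mA.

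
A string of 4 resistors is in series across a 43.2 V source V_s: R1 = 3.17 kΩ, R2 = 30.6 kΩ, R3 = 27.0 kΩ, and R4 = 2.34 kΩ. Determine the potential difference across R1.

ΣR = 3.17 + 30.6 + 27.0 + 2.34 = 63.11 kΩ.
V = V_s · R/ΣR = 43.2 × 0.05023 = 2.170 V.

V ≈ 2.17 V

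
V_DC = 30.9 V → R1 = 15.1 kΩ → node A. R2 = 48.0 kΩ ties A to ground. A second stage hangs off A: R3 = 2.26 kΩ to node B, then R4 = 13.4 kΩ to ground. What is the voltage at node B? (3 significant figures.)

Looking into the second stage from A: R3 + R4 = 15.66 kΩ appears in parallel with R2.
R2 ‖ (R3+R4) = 11.81 kΩ.
First divider: V_A = V_DC · 11.81/(15.1 + 11.81) = 13.56 V.
Stage 2 is unloaded, so V_B = V_A · R4/(R3+R4) = 13.56 × 13.4/15.66 = 11.60 V.

V_B ≈ 11.6 V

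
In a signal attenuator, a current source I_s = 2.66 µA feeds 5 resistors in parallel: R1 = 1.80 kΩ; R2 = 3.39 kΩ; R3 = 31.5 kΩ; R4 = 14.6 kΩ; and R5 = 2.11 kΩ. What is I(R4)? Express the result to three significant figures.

I ≈ 0.128 µA

Conductances: ΣG = 1/1.80 + 1/3.39 + 1/31.5 + 1/14.6 + 1/2.11 = 1.425 (1/kΩ).
R4 takes the fraction G_k/ΣG = 0.06849/1.425 = 0.04808, so I = 2.66 × 0.04808 = 0.1279 µA.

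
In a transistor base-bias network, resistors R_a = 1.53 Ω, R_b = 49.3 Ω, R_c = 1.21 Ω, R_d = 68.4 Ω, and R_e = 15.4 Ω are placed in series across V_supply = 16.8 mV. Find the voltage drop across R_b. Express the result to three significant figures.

Series total: ΣR = 1.53 + 49.3 + 1.21 + 68.4 + 15.4 = 135.8 Ω.
By the voltage-divider rule, V = 16.8 × 49.30/135.8 = 6.097 mV.

V ≈ 6.10 mV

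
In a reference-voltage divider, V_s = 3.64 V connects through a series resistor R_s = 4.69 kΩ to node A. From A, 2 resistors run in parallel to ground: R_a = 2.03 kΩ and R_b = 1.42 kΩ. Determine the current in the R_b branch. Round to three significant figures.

I ≈ 0.388 mA

Combine the parallel branches: R_p = (1/2.03 + 1/1.42)⁻¹ = 0.8355 kΩ.
Node voltage V_A = V_s · R_p/(R_s + R_p) = 3.64 × 0.1512 = 0.5504 V.
Branch current I = V_A/R_b = 0.5504/1.42 = 0.3876 mA.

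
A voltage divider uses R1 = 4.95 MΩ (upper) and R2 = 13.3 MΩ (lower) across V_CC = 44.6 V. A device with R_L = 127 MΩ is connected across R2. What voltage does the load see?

R2 ‖ R_L = (13.3 × 127)/(13.3 + 127) = 12.04 MΩ.
Now apply the divider: V_out = 44.6 × 0.7086 = 31.61 V.
(Unloaded it would be 32.5 V; the load pulls it down.)

V_out ≈ 31.6 V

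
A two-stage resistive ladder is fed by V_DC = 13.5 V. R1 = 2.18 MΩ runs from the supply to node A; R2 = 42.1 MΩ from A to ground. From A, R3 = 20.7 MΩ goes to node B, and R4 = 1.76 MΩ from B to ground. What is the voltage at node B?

Node A sees R2 in parallel with the series input of stage 2, R3 + R4 = 22.46 MΩ.
R2 ‖ (R3+R4) = 14.65 MΩ.
So V_A = 13.5 × 0.8704 = 11.75 V.
V_B = V_A × 0.07836 = 0.9208 V.

V_B ≈ 0.921 V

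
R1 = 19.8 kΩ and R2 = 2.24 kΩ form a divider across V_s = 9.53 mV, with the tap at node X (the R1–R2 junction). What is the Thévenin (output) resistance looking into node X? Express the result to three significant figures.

Zeroing V_s shorts the top of R1 to ground, so R_th = R1 ‖ R2 = 2.012 kΩ.

R_th ≈ 2.01 kΩ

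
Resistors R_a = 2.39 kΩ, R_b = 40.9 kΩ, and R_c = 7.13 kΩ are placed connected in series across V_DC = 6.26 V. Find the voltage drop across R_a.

V ≈ 0.297 V

Total series resistance ΣR = 2.39 + 40.9 + 7.13 = 50.42 kΩ.
By the voltage-divider rule, V = 6.26 × 2.390/50.42 = 0.2967 V.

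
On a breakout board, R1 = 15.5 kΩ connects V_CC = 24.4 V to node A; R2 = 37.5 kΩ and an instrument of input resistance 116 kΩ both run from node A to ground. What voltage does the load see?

V_out ≈ 15.8 V

The load sits in parallel with R2, giving an effective lower resistance R2' = R2·R_L/(R2+R_L) = 28.34 kΩ.
Voltage divider with the loaded lower leg: V_out = 24.4 × 28.34/(15.5 + 28.34) = 24.4 × 0.6464 = 15.77 V.
(Unloaded it would be 17.3 V; the load pulls it down.)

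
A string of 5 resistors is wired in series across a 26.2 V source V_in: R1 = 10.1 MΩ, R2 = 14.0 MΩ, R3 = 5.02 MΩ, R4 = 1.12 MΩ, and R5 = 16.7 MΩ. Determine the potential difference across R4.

ΣR = 10.1 + 14.0 + 5.02 + 1.12 + 16.7 = 46.94 MΩ.
Voltage divider: V = V_in · (1.120 / 46.94) = 26.2 × 0.02386 = 0.6251 V.

V ≈ 0.625 V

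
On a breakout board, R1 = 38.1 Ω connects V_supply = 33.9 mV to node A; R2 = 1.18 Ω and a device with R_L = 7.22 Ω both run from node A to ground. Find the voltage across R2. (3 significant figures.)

V_out ≈ 0.879 mV

The load sits in parallel with R2, giving an effective lower resistance R2' = R2·R_L/(R2+R_L) = 1.014 Ω.
Then V_out = V_supply · R2'/(R1 + R2') = 33.9 × 1.014/39.11 = 0.8790 mV.
(Unloaded it would be 1.02 mV; the load pulls it down.)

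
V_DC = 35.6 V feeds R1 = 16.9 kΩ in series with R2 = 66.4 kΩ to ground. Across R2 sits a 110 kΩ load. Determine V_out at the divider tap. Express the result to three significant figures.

V_out ≈ 25.3 V

First combine the lower leg with the load: R2 ‖ R_L = 41.41 kΩ.
Voltage divider with the loaded lower leg: V_out = 35.6 × 41.41/(16.9 + 41.41) = 35.6 × 0.7101 = 25.28 V.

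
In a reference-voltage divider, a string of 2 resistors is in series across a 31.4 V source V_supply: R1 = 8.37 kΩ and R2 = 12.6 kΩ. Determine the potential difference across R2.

Series total: ΣR = 8.37 + 12.6 = 20.97 kΩ.
By the voltage-divider rule, V = 31.4 × 12.60/20.97 = 18.87 V.

V ≈ 18.9 V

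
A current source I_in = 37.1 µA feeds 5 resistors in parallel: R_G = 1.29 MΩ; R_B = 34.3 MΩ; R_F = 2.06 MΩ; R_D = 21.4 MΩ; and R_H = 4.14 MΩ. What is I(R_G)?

Total conductance ΣG = 1/1.29 + 1/34.3 + 1/2.06 + 1/21.4 + 1/4.14 = 1.578 (units of 1/MΩ).
R_G takes the fraction G_k/ΣG = 0.7752/1.578 = 0.4912, so I = 37.1 × 0.4912 = 18.22 µA.

I ≈ 18.2 µA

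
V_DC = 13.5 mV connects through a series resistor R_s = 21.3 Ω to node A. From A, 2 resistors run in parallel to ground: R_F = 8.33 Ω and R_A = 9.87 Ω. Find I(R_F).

Combine the parallel branches: R_p = (1/8.33 + 1/9.87)⁻¹ = 4.517 Ω.
V_A by voltage divider: V_A = 13.5 × 4.517/(21.3 + 4.517) = 2.362 mV.
Branch current I = V_A/R_F = 2.362/8.33 = 0.2836 mA.

I ≈ 0.284 mA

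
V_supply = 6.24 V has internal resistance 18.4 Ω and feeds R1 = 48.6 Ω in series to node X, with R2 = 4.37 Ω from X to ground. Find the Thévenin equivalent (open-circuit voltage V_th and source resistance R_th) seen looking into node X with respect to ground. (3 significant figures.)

V_th ≈ 0.382 V, R_th ≈ 4.10 Ω

R1' = 18.4 + 48.6 = 67.00 Ω (source resistance + R1).
With X open, the divider is unloaded: V_th = 6.24 × 4.37/71.37 = 0.3821 V.
Zeroing V_supply shorts the top of R1' to ground, so R_th = R1' ‖ R2 = 4.102 Ω.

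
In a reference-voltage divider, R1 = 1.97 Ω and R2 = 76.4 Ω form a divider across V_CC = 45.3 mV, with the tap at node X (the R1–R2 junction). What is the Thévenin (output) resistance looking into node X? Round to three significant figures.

R_th ≈ 1.92 Ω

Zeroing V_CC shorts the top of R1 to ground, so R_th = R1 ‖ R2 = 1.920 Ω.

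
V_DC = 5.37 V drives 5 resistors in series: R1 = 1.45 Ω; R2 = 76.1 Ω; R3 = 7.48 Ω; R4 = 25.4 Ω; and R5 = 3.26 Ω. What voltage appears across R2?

V ≈ 3.59 V

Series total: ΣR = 1.45 + 76.1 + 7.48 + 25.4 + 3.26 = 113.7 Ω.
By the voltage-divider rule, V = 5.37 × 76.10/113.7 = 3.594 V.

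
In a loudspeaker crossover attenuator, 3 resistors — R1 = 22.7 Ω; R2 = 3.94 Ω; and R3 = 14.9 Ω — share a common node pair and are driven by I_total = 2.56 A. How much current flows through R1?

Conductances: ΣG = 1/22.7 + 1/3.94 + 1/14.9 = 0.3650 (1/Ω).
By the current-divider rule, I = I_total · G_k/ΣG = 2.56 × 0.1207 = 0.3090 A.

I ≈ 0.309 A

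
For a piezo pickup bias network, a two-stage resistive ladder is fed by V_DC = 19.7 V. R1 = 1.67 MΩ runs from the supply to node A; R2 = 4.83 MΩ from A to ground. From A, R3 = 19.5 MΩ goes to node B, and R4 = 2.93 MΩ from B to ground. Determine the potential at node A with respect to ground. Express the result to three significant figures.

V_A ≈ 13.9 V

Node A sees R2 in parallel with the series input of stage 2, R3 + R4 = 22.43 MΩ.
Effective lower resistance at A: R2 ‖ 22.43 = 3.974 MΩ.
So V_A = 19.7 × 0.7041 = 13.87 V.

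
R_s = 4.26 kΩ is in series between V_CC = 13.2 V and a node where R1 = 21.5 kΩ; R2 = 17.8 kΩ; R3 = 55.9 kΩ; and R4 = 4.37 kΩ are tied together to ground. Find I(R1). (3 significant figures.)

I ≈ 0.247 mA

Combine the parallel branches: R_p = (1/21.5 + 1/17.8 + 1/55.9 + 1/4.37)⁻¹ = 2.862 kΩ.
V_A by voltage divider: V_A = 13.2 × 2.862/(4.26 + 2.862) = 5.304 V.
Branch current I = V_A/R1 = 5.304/21.5 = 0.2467 mA.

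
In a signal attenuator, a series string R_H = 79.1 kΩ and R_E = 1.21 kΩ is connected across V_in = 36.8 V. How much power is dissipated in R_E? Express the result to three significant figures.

P ≈ 0.254 mW

ΣR = 80.31 kΩ → I = 36.8/80.31 = 0.4582 mA.
P(R_E) = I²·R_E = (0.4582)² × 1.21 = 0.2541 mW.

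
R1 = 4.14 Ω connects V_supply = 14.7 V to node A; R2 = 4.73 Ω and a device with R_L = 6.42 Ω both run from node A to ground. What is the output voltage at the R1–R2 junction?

V_out ≈ 5.83 V

The load sits in parallel with R2, giving an effective lower resistance R2' = R2·R_L/(R2+R_L) = 2.723 Ω.
Then V_out = V_supply · R2'/(R1 + R2') = 14.7 × 2.723/6.863 = 5.833 V.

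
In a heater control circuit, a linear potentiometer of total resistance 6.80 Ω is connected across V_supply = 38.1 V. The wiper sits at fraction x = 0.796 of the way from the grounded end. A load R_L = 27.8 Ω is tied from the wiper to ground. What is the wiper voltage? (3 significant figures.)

V_out ≈ 29.2 V

Split the track: R_lower = x·R_p = 5.413 Ω, R_upper = (1−x)·R_p = 1.387 Ω.
(x·R_p) ‖ R_L = 4.531 Ω.
Loaded-divider output: V_out = 38.1 × 0.7656 = 29.17 V.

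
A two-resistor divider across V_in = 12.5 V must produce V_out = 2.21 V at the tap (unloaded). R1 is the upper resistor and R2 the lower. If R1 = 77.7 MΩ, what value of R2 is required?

R2 ≈ 16.7 MΩ

V_out/V_in = R2/(R1+R2) = 0.1768.
Rearranging, R2 = R1·k/(1−k) = 77.7 × 0.2148 = 16.69 MΩ.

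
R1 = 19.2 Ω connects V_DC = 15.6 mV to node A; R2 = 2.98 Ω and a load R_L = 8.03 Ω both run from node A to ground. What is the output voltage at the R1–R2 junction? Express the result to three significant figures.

First combine the lower leg with the load: R2 ‖ R_L = 2.173 Ω.
Then V_out = V_DC · R2'/(R1 + R2') = 15.6 × 2.173/21.37 = 1.586 mV.

V_out ≈ 1.59 mV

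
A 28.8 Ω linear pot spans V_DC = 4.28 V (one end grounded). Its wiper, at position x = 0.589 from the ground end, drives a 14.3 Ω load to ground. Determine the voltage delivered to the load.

Split the track: R_lower = x·R_p = 16.96 Ω, R_upper = (1−x)·R_p = 11.84 Ω.
(x·R_p) ‖ R_L = 7.759 Ω.
Loaded-divider output: V_out = 4.28 × 0.3960 = 1.695 V.

V_out ≈ 1.69 V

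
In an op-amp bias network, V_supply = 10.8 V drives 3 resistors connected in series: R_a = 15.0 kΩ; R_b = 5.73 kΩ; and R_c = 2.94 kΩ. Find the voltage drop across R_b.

V ≈ 2.61 V

ΣR = 15.0 + 5.73 + 2.94 = 23.67 kΩ.
By the voltage-divider rule, V = 10.8 × 5.730/23.67 = 2.614 V.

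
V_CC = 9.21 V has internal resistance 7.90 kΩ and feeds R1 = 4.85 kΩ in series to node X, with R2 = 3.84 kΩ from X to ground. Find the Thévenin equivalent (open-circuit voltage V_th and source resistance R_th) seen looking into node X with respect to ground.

V_th ≈ 2.13 V, R_th ≈ 2.95 kΩ

R1' = 7.90 + 4.85 = 12.75 kΩ (source resistance + R1).
V_th is the unloaded tap voltage: V_CC · R2/(R1'+R2) = 9.21 × 0.2315 = 2.132 V.
Looking into X with the source shorted: R_th = R1'·R2/(R1'+R2) = 12.75 × 3.84/16.59 = 2.951 kΩ.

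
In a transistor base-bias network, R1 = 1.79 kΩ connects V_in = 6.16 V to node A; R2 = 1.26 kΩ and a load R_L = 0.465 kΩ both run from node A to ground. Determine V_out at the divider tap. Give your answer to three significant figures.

The load sits in parallel with R2, giving an effective lower resistance R2' = R2·R_L/(R2+R_L) = 0.3397 kΩ.
Now apply the divider: V_out = 6.16 × 0.1595 = 0.9824 V.
(Unloaded it would be 2.54 V; the load pulls it down.)

V_out ≈ 0.982 V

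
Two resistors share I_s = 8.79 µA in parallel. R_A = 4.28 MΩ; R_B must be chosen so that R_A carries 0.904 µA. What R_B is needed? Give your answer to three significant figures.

R_B ≈ 0.491 MΩ

In a two-way split, I_A/I_s = R_B/(R_A + R_B).
0.904/8.79 = R_B/(R_A + R_B) → R_B = R_A · (0.1028)/(1 − 0.1028) = 4.28 × 0.1146 = 0.4906 MΩ.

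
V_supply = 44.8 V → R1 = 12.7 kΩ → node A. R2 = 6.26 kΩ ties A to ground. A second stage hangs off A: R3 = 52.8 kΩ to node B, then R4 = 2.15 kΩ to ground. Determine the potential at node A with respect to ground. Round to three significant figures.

Node A sees R2 in parallel with the series input of stage 2, R3 + R4 = 54.95 kΩ.
Effective lower resistance at A: R2 ‖ 54.95 = 5.620 kΩ.
V_A = 44.8 × 5.620/(12.7 + 5.620) = 13.74 V.

V_A ≈ 13.7 V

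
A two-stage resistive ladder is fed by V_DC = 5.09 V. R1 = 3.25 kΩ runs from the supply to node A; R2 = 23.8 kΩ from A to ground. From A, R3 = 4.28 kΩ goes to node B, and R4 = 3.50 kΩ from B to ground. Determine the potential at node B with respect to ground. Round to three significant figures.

V_B ≈ 1.47 V

Looking into the second stage from A: R3 + R4 = 7.780 kΩ appears in parallel with R2.
Effective lower resistance at A: R2 ‖ 7.780 = 5.863 kΩ.
First divider: V_A = V_DC · 5.863/(3.25 + 5.863) = 3.275 V.
Then the unloaded second divider: V_B = V_A × R4/(R3+R4) = 3.275 × 0.4499 = 1.473 V.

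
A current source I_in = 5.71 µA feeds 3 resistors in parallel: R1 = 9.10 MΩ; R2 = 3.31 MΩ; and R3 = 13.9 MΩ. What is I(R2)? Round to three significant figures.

Total conductance ΣG = 1/9.10 + 1/3.31 + 1/13.9 = 0.4839 (units of 1/MΩ).
By the current-divider rule, I = I_in · G_k/ΣG = 5.71 × 0.6243 = 3.565 µA.

I ≈ 3.56 µA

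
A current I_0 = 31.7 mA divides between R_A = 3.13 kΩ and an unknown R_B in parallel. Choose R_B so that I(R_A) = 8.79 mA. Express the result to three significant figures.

In a two-way split, I_A/I_0 = R_B/(R_A + R_B).
8.79/31.7 = R_B/(R_A + R_B) → R_B = R_A · (0.2773)/(1 − 0.2773) = 3.13 × 0.3837 = 1.201 kΩ.

R_B ≈ 1.20 kΩ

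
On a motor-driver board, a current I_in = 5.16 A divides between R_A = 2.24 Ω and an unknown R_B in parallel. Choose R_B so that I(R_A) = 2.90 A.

R_B ≈ 2.87 Ω

The fraction through R_A equals R_B/(R_A+R_B).
With f = 0.5620, R_B = R_A · f/(1−f) = 2.24 × 1.283 = 2.874 Ω.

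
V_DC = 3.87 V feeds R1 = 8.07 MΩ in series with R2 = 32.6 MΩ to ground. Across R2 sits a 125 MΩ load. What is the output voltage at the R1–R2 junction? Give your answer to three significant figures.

V_out ≈ 2.95 V

First combine the lower leg with the load: R2 ‖ R_L = 25.86 MΩ.
Now apply the divider: V_out = 3.87 × 0.7621 = 2.949 V.
(Unloaded it would be 3.10 V; the load pulls it down.)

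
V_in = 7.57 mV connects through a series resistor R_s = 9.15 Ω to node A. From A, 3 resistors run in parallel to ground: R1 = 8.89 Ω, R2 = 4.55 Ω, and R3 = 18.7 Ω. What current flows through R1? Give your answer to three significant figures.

Combine the parallel branches: R_p = (1/8.89 + 1/4.55 + 1/18.7)⁻¹ = 2.592 Ω.
V_A = 7.57 × 2.592/11.74 = 1.671 mV.
Branch current I = V_A/R1 = 1.671/8.89 = 0.1880 mA.
(Check via current divider: I_total = 0.6447 mA; share G_k/ΣG = 0.2916 → same result.)

I ≈ 0.188 mA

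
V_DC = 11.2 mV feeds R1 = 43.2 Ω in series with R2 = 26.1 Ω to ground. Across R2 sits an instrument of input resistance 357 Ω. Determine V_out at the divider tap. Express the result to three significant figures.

The load sits in parallel with R2, giving an effective lower resistance R2' = R2·R_L/(R2+R_L) = 24.32 Ω.
Voltage divider with the loaded lower leg: V_out = 11.2 × 24.32/(43.2 + 24.32) = 11.2 × 0.3602 = 4.034 mV.

V_out ≈ 4.03 mV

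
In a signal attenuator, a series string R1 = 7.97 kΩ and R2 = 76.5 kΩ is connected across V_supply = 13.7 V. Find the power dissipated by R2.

Series current I = V_supply/ΣR = 13.7/84.47 = 0.1622 mA.
V(R2) = I·R = 12.41 V; P = V·I = 12.41 × 0.1622 = 2.012 mW.

P ≈ 2.01 mW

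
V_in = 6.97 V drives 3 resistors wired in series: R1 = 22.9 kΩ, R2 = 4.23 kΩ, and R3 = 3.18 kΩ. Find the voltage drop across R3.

V ≈ 0.731 V

Series total: ΣR = 22.9 + 4.23 + 3.18 = 30.31 kΩ.
Voltage divider: V = V_in · (3.180 / 30.31) = 6.97 × 0.1049 = 0.7313 V.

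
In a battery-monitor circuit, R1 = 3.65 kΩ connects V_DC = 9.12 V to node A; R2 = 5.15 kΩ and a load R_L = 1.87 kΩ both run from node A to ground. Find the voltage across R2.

V_out ≈ 2.49 V

R2 ‖ R_L = (5.15 × 1.87)/(5.15 + 1.87) = 1.372 kΩ.
Now apply the divider: V_out = 9.12 × 0.2732 = 2.491 V.
(Unloaded it would be 5.34 V; the load pulls it down.)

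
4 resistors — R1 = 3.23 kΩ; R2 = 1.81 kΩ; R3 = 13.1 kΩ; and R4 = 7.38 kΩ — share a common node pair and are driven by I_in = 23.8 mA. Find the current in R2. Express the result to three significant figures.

I ≈ 12.2 mA

ΣG = 1/3.23 + 1/1.81 + 1/13.1 + 1/7.38 = 1.074.
Current divider: I(R2) = I_in · G_k/ΣG = 23.8 × (0.5525/1.074) = 23.8 × 0.5145 = 12.24 mA.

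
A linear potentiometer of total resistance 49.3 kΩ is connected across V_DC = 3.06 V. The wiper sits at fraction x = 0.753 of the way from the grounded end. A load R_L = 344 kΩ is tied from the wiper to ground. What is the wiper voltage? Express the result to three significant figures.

V_out ≈ 2.24 V

Lower segment x·R_p = 37.12 kΩ; upper segment (1−x)·R_p = 12.18 kΩ.
(x·R_p) ‖ R_L = 33.51 kΩ.
V_out = 3.06 × 33.51/(12.18 + 33.51) = 2.244 V.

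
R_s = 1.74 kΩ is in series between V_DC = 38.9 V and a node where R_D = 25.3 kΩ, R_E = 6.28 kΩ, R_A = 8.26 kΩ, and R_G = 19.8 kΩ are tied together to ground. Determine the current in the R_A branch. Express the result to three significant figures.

Parallel bank: R_p = 1/(1/25.3 + 1/6.28 + 1/8.26 + 1/19.8) = 2.700 kΩ.
V_A = 38.9 × 2.700/4.440 = 23.66 V.
I(R_A) = V_A / R_A = 23.66/8.26 = 2.864 mA.

I ≈ 2.86 mA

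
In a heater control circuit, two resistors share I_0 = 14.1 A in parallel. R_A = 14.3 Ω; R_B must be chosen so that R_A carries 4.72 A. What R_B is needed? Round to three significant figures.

R_B ≈ 7.20 Ω

The fraction through R_A equals R_B/(R_A+R_B).
With f = 0.3348, R_B = R_A · f/(1−f) = 14.3 × 0.5032 = 7.196 Ω.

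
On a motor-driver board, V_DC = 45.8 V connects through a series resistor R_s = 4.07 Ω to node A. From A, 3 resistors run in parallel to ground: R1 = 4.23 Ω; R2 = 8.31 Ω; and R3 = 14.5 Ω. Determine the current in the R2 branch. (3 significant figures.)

Combine the parallel branches: R_p = (1/4.23 + 1/8.31 + 1/14.5)⁻¹ = 2.349 Ω.
V_A = 45.8 × 2.349/6.419 = 16.76 V.
I(R2) = V_A / R2 = 16.76/8.31 = 2.017 A.

I ≈ 2.02 A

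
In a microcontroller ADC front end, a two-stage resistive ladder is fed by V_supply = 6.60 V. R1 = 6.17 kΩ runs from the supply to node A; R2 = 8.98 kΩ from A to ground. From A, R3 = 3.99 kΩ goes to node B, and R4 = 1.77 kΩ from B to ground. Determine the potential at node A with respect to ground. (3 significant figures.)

V_A ≈ 2.39 V

Node A sees R2 in parallel with the series input of stage 2, R3 + R4 = 5.760 kΩ.
R2 ‖ (R3+R4) = 3.509 kΩ.
First divider: V_A = V_supply · 3.509/(6.17 + 3.509) = 2.393 V.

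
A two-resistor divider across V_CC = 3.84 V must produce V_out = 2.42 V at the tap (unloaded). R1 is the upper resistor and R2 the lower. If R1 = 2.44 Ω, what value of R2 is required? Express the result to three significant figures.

Required fraction k = V_out/V_CC = 0.6302.
So R2 = R1 · V_out/(V_CC − V_out) = 2.44 × 2.42/(3.84 − 2.42) = 2.44 × 1.704 = 4.158 Ω.

R2 ≈ 4.16 Ω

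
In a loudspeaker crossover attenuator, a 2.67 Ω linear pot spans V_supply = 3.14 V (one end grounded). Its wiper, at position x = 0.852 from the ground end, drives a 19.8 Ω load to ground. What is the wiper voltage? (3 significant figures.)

V_out ≈ 2.63 V

Lower segment x·R_p = 2.275 Ω; upper segment (1−x)·R_p = 0.3952 Ω.
R_L loads the lower segment: effective lower R = 2.040 Ω.
Then V_out = V_supply · 2.040/(0.3952 + 2.040) = 2.631 V.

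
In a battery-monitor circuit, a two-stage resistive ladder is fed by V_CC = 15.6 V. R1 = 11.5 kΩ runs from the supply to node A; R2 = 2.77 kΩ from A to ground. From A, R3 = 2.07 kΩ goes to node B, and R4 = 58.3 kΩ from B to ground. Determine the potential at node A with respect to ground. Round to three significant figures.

Node A sees R2 in parallel with the series input of stage 2, R3 + R4 = 60.37 kΩ.
R2 ‖ (R3+R4) = 2.648 kΩ.
First divider: V_A = V_CC · 2.648/(11.5 + 2.648) = 2.920 V.

V_A ≈ 2.92 V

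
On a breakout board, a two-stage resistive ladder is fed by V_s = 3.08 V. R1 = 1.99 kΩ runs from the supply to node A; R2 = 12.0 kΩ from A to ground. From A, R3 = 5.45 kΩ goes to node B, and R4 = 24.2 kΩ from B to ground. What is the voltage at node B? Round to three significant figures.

V_B ≈ 2.04 V

Looking into the second stage from A: R3 + R4 = 29.65 kΩ appears in parallel with R2.
R2 ‖ (R3+R4) = 8.543 kΩ.
So V_A = 3.08 × 0.8111 = 2.498 V.
Stage 2 is unloaded, so V_B = V_A · R4/(R3+R4) = 2.498 × 24.2/29.65 = 2.039 V.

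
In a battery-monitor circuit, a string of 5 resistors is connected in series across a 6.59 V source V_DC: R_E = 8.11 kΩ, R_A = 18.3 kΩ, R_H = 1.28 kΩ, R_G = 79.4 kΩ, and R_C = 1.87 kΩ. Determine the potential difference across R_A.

Total series resistance ΣR = 8.11 + 18.3 + 1.28 + 79.4 + 1.87 = 109.0 kΩ.
By the voltage-divider rule, V = 6.59 × 18.30/109.0 = 1.107 V.

V ≈ 1.11 V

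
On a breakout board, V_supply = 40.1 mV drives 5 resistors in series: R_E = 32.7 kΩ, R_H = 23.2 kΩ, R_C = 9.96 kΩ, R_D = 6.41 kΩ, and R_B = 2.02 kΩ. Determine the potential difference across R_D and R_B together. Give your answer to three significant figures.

V ≈ 4.55 mV

Series total: ΣR = 32.7 + 23.2 + 9.96 + 6.41 + 2.02 = 74.29 kΩ.
R_{R_D..R_B} = 6.41 + 2.02 = 8.430 kΩ.
V = V_supply · R/ΣR = 40.1 × 0.1135 = 4.550 mV.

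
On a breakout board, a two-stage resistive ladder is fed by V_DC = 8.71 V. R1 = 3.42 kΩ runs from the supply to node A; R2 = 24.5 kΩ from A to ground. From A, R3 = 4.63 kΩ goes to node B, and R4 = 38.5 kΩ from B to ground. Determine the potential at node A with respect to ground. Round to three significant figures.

Looking into the second stage from A: R3 + R4 = 43.13 kΩ appears in parallel with R2.
Effective lower resistance at A: R2 ‖ 43.13 = 15.62 kΩ.
V_A = 8.71 × 15.62/(3.42 + 15.62) = 7.146 V.

V_A ≈ 7.15 V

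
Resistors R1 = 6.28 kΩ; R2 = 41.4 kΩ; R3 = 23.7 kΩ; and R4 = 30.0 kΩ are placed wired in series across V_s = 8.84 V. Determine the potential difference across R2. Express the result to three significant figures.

ΣR = 6.28 + 41.4 + 23.7 + 30.0 = 101.4 kΩ.
V = V_s · R/ΣR = 8.84 × 0.4084 = 3.610 V.

V ≈ 3.61 V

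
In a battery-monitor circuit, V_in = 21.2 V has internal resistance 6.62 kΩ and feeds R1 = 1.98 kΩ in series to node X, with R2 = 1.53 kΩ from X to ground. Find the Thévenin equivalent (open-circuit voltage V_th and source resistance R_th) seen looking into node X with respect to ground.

R1' = 6.62 + 1.98 = 8.600 kΩ (source resistance + R1).
V_th is the unloaded tap voltage: V_in · R2/(R1'+R2) = 21.2 × 0.1510 = 3.202 V.
Looking into X with the source shorted: R_th = R1'·R2/(R1'+R2) = 8.600 × 1.53/10.13 = 1.299 kΩ.

V_th ≈ 3.20 V, R_th ≈ 1.30 kΩ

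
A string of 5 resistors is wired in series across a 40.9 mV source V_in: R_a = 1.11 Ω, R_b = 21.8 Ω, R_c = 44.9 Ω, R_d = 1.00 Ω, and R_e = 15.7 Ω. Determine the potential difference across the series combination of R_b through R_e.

V ≈ 40.4 mV

Total series resistance ΣR = 1.11 + 21.8 + 44.9 + 1.00 + 15.7 = 84.51 Ω.
R_{R_b..R_e} = 21.8 + 44.9 + 1.00 + 15.7 = 83.40 Ω.
By the voltage-divider rule, V = 40.9 × 83.40/84.51 = 40.36 mV.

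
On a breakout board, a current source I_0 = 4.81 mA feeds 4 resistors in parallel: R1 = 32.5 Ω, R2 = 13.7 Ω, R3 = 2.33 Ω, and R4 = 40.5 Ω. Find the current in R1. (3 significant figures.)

Conductances: ΣG = 1/32.5 + 1/13.7 + 1/2.33 + 1/40.5 = 0.5576 (1/Ω).
By the current-divider rule, I = I_0 · G_k/ΣG = 4.81 × 0.05518 = 0.2654 mA.

I ≈ 0.265 mA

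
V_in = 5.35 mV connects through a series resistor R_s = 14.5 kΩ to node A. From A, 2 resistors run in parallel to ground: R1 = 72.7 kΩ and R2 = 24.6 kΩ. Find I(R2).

Parallel bank: R_p = 1/(1/72.7 + 1/24.6) = 18.38 kΩ.
Node voltage V_A = V_in · R_p/(R_s + R_p) = 5.35 × 0.5590 = 2.991 mV.
Branch current I = V_A/R2 = 2.991/24.6 = 0.1216 µA.

I ≈ 0.122 µA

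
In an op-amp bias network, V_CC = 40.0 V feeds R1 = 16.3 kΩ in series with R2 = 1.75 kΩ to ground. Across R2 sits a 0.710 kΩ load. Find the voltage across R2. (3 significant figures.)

The load sits in parallel with R2, giving an effective lower resistance R2' = R2·R_L/(R2+R_L) = 0.5051 kΩ.
Then V_out = V_CC · R2'/(R1 + R2') = 40.0 × 0.5051/16.81 = 1.202 V.

V_out ≈ 1.20 V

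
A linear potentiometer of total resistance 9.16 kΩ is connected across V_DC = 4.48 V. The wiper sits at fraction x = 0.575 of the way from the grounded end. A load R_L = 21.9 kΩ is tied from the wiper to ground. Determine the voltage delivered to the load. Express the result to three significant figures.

V_out ≈ 2.34 V

Lower segment x·R_p = 5.267 kΩ; upper segment (1−x)·R_p = 3.893 kΩ.
(x·R_p) ‖ R_L = 4.246 kΩ.
V_out = 4.48 × 4.246/(3.893 + 4.246) = 2.337 V.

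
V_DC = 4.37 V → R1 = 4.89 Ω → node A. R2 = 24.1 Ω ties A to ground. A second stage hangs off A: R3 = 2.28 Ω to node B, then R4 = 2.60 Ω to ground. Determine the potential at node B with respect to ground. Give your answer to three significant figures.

The second stage (R3 + R4 = 4.880 Ω) loads node A in parallel with R2.
R2 ‖ (R3+R4) = 4.058 Ω.
So V_A = 4.37 × 0.4535 = 1.982 V.
Stage 2 is unloaded, so V_B = V_A · R4/(R3+R4) = 1.982 × 2.60/4.880 = 1.056 V.

V_B ≈ 1.06 V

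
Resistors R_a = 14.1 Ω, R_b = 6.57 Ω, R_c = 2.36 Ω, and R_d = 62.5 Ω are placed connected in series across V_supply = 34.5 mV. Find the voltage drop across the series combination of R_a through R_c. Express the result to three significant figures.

V ≈ 9.29 mV

ΣR = 14.1 + 6.57 + 2.36 + 62.5 = 85.53 Ω.
R_{R_a..R_c} = 14.1 + 6.57 + 2.36 = 23.03 Ω.
Voltage divider: V = V_supply · (23.03 / 85.53) = 34.5 × 0.2693 = 9.290 mV.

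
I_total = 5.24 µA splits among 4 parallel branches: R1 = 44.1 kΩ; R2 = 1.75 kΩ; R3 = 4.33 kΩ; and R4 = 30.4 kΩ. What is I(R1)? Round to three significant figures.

Conductances: ΣG = 1/44.1 + 1/1.75 + 1/4.33 + 1/30.4 = 0.8579 (1/kΩ).
R1 takes the fraction G_k/ΣG = 0.02268/0.8579 = 0.02643, so I = 5.24 × 0.02643 = 0.1385 µA.

I ≈ 0.138 µA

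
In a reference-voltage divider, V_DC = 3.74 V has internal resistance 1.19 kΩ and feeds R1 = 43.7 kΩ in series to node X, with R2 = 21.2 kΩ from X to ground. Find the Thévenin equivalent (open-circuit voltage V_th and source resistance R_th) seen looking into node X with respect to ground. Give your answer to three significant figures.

R1' = 1.19 + 43.7 = 44.89 kΩ (source resistance + R1).
V_th is the unloaded tap voltage: V_DC · R2/(R1'+R2) = 3.74 × 0.3208 = 1.200 V.
With V_DC suppressed (replaced by a short), R_th = R1' ‖ R2 = (44.89 × 21.2)/(44.89 + 21.2) = 14.40 kΩ.

V_th ≈ 1.20 V, R_th ≈ 14.4 kΩ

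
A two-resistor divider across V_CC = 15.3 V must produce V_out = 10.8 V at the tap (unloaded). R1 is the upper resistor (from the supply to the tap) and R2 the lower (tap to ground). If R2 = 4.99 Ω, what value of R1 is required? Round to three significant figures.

The divider ratio is R2/(R1+R2) = 10.8/15.3 = 0.7059.
R1 = R2·(1/k − 1) = 4.99 × 0.4167 = 2.079 Ω.

R1 ≈ 2.08 Ω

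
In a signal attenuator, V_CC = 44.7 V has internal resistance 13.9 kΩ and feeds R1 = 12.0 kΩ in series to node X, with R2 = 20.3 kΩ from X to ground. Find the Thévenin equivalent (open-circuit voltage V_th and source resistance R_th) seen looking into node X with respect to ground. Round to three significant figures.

R1' = 13.9 + 12.0 = 25.90 kΩ (source resistance + R1).
V_th is the unloaded tap voltage: V_CC · R2/(R1'+R2) = 44.7 × 0.4394 = 19.64 V.
Looking into X with the source shorted: R_th = R1'·R2/(R1'+R2) = 25.90 × 20.3/46.20 = 11.38 kΩ.

V_th ≈ 19.6 V, R_th ≈ 11.4 kΩ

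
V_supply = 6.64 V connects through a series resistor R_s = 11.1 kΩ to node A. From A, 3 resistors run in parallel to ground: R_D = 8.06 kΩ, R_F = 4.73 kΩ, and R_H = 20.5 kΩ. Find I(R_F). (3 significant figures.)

Equivalent of the parallel group: R_p = 2.602 kΩ.
V_A = 6.64 × 2.602/13.70 = 1.261 V.
I(R_F) = V_A / R_F = 1.261/4.73 = 0.2666 mA.

I ≈ 0.267 mA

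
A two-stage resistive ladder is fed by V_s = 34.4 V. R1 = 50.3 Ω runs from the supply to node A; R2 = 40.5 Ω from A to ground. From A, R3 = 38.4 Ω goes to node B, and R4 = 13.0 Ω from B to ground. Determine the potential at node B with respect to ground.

The second stage (R3 + R4 = 51.40 Ω) loads node A in parallel with R2.
R2 ‖ (R3+R4) = 22.65 Ω.
V_A = 34.4 × 22.65/(50.3 + 22.65) = 10.68 V.
Stage 2 is unloaded, so V_B = V_A · R4/(R3+R4) = 10.68 × 13.0/51.40 = 2.702 V.

V_B ≈ 2.70 V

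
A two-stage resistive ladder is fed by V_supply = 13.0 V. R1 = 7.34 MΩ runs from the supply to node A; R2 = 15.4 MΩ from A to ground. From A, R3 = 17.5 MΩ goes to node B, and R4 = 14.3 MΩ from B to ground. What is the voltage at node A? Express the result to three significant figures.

Node A sees R2 in parallel with the series input of stage 2, R3 + R4 = 31.80 MΩ.
Effective lower resistance at A: R2 ‖ 31.80 = 10.38 MΩ.
First divider: V_A = V_supply · 10.38/(7.34 + 10.38) = 7.614 V.

V_A ≈ 7.61 V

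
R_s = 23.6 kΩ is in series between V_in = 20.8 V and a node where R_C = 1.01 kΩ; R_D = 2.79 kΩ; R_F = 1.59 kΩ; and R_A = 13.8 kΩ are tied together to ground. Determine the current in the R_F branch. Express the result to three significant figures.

Equivalent of the parallel group: R_p = 0.4878 kΩ.
Node voltage V_A = V_in · R_p/(R_s + R_p) = 20.8 × 0.02025 = 0.4212 V.
I(R_F) = V_A / R_F = 0.4212/1.59 = 0.2649 mA.
(Check via current divider: I_total = 0.8635 mA; share G_k/ΣG = 0.3068 → same result.)

I ≈ 0.265 mA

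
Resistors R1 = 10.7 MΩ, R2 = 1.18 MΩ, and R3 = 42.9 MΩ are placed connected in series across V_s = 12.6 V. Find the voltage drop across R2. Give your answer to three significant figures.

V ≈ 0.271 V

Total series resistance ΣR = 10.7 + 1.18 + 42.9 = 54.78 MΩ.
Voltage divider: V = V_s · (1.180 / 54.78) = 12.6 × 0.02154 = 0.2714 V.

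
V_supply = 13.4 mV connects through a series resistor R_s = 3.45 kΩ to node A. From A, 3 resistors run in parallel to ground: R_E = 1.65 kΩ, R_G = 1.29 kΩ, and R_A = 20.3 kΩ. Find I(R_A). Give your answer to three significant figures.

I ≈ 0.111 µA

Equivalent of the parallel group: R_p = 0.6990 kΩ.
Node voltage V_A = V_supply · R_p/(R_s + R_p) = 13.4 × 0.1685 = 2.258 mV.
Branch current I = V_A/R_A = 2.258/20.3 = 0.1112 µA.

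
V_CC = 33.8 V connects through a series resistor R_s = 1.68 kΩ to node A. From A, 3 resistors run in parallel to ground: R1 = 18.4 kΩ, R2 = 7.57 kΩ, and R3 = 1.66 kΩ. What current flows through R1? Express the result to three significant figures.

I ≈ 0.790 mA

Combine the parallel branches: R_p = (1/18.4 + 1/7.57 + 1/1.66)⁻¹ = 1.268 kΩ.
V_A by voltage divider: V_A = 33.8 × 1.268/(1.68 + 1.268) = 14.54 V.
Branch current I = V_A/R1 = 14.54/18.4 = 0.7900 mA.
(Equivalently: I_total = 11.47 mA, then current-divider fraction G_k/ΣG = 0.06889.)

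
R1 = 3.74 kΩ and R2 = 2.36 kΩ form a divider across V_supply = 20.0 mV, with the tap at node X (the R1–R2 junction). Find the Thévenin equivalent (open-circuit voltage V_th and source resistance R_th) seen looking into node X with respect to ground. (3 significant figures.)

With X open, the divider is unloaded: V_th = 20.0 × 2.36/6.100 = 7.738 mV.
Zeroing V_supply shorts the top of R1 to ground, so R_th = R1 ‖ R2 = 1.447 kΩ.

V_th ≈ 7.74 mV, R_th ≈ 1.45 kΩ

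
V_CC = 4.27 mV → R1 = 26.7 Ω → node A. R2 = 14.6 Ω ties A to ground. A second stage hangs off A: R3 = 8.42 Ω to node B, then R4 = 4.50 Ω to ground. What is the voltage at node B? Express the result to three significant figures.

The second stage (R3 + R4 = 12.92 Ω) loads node A in parallel with R2.
R2 ‖ (R3+R4) = 6.854 Ω.
First divider: V_A = V_CC · 6.854/(26.7 + 6.854) = 0.8723 mV.
V_B = V_A × 0.3483 = 0.3038 mV.

V_B ≈ 0.304 mV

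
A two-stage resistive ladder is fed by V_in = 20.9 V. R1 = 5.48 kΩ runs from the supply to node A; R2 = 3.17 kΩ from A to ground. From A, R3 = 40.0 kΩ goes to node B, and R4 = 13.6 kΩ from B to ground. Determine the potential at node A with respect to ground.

V_A ≈ 7.38 V

Looking into the second stage from A: R3 + R4 = 53.60 kΩ appears in parallel with R2.
Effective lower resistance at A: R2 ‖ 53.60 = 2.993 kΩ.
V_A = 20.9 × 2.993/(5.48 + 2.993) = 7.383 V.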